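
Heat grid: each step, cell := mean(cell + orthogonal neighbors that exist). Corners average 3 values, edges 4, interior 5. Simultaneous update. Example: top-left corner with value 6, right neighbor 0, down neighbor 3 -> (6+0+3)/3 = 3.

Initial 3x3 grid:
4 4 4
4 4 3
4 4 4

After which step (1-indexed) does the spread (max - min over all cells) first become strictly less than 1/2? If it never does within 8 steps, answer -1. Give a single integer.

Answer: 1

Derivation:
Step 1: max=4, min=11/3, spread=1/3
  -> spread < 1/2 first at step 1
Step 2: max=4, min=893/240, spread=67/240
Step 3: max=793/200, min=8203/2160, spread=1807/10800
Step 4: max=21239/5400, min=3298037/864000, spread=33401/288000
Step 5: max=2116609/540000, min=29874067/7776000, spread=3025513/38880000
Step 6: max=112444051/28800000, min=11976673133/3110400000, spread=53531/995328
Step 7: max=30312883949/7776000000, min=720463074151/186624000000, spread=450953/11943936
Step 8: max=3631471389481/933120000000, min=43280856439397/11197440000000, spread=3799043/143327232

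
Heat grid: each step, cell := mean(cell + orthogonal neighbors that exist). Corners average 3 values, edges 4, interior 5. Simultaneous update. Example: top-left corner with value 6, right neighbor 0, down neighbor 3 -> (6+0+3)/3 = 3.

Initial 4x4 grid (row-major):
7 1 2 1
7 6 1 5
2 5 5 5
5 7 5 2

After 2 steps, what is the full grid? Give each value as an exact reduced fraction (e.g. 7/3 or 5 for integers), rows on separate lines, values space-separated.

After step 1:
  5 4 5/4 8/3
  11/2 4 19/5 3
  19/4 5 21/5 17/4
  14/3 11/2 19/4 4
After step 2:
  29/6 57/16 703/240 83/36
  77/16 223/50 13/4 823/240
  239/48 469/100 22/5 309/80
  179/36 239/48 369/80 13/3

Answer: 29/6 57/16 703/240 83/36
77/16 223/50 13/4 823/240
239/48 469/100 22/5 309/80
179/36 239/48 369/80 13/3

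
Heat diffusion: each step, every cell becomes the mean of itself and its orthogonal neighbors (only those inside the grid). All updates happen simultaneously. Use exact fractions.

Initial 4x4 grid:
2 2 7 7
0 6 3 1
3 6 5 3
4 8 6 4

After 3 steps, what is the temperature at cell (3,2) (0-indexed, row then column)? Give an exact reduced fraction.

Answer: 35861/7200

Derivation:
Step 1: cell (3,2) = 23/4
Step 2: cell (3,2) = 1241/240
Step 3: cell (3,2) = 35861/7200
Full grid after step 3:
  1601/540 6701/1800 829/200 3133/720
  6161/1800 5669/1500 8627/2000 3301/800
  2423/600 9243/2000 13507/3000 30821/7200
  1159/240 12047/2400 35861/7200 4873/1080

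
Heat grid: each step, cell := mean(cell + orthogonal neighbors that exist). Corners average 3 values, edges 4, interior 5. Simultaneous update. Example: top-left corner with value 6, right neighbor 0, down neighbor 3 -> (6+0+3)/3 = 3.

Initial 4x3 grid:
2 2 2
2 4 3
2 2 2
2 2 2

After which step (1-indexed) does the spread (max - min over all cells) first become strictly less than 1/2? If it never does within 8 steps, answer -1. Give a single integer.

Step 1: max=11/4, min=2, spread=3/4
Step 2: max=51/20, min=2, spread=11/20
Step 3: max=223/90, min=253/120, spread=133/360
  -> spread < 1/2 first at step 3
Step 4: max=31867/12960, min=1537/720, spread=4201/12960
Step 5: max=376477/155520, min=5233/2400, spread=186893/777600
Step 6: max=112217899/46656000, min=2851879/1296000, spread=1910051/9331200
Step 7: max=6673986641/2799360000, min=172877461/77760000, spread=90079609/559872000
Step 8: max=398197542979/167961600000, min=3479548813/1555200000, spread=896250847/6718464000

Answer: 3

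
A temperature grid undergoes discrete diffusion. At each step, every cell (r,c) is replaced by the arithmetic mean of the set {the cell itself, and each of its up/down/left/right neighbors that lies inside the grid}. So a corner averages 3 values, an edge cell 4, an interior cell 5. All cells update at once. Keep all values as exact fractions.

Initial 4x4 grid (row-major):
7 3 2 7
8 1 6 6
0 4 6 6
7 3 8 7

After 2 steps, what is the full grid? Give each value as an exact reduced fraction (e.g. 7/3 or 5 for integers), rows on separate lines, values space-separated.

Answer: 53/12 363/80 339/80 21/4
383/80 373/100 507/100 217/40
893/240 469/100 101/20 51/8
163/36 529/120 49/8 77/12

Derivation:
After step 1:
  6 13/4 9/2 5
  4 22/5 21/5 25/4
  19/4 14/5 6 25/4
  10/3 11/2 6 7
After step 2:
  53/12 363/80 339/80 21/4
  383/80 373/100 507/100 217/40
  893/240 469/100 101/20 51/8
  163/36 529/120 49/8 77/12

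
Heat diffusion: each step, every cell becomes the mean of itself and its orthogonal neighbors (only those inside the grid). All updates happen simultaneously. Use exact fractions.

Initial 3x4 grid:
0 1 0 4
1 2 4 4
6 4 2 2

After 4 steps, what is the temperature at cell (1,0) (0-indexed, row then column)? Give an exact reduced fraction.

Answer: 1964579/864000

Derivation:
Step 1: cell (1,0) = 9/4
Step 2: cell (1,0) = 539/240
Step 3: cell (1,0) = 31921/14400
Step 4: cell (1,0) = 1964579/864000
Full grid after step 4:
  243311/129600 108709/54000 122809/54000 165253/64800
  1964579/864000 845341/360000 466883/180000 1171177/432000
  342011/129600 74417/27000 152059/54000 188203/64800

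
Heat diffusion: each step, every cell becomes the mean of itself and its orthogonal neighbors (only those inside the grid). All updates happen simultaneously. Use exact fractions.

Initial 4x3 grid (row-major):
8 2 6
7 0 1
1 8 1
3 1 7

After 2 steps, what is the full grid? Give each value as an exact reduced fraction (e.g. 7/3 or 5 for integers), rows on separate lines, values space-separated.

After step 1:
  17/3 4 3
  4 18/5 2
  19/4 11/5 17/4
  5/3 19/4 3
After step 2:
  41/9 61/15 3
  1081/240 79/25 257/80
  757/240 391/100 229/80
  67/18 697/240 4

Answer: 41/9 61/15 3
1081/240 79/25 257/80
757/240 391/100 229/80
67/18 697/240 4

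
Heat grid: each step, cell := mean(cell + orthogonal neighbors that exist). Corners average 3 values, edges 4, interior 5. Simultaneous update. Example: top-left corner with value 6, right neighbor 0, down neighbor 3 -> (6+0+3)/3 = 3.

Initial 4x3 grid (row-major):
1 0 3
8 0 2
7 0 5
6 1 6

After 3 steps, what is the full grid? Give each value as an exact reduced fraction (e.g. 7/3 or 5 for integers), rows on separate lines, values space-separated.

After step 1:
  3 1 5/3
  4 2 5/2
  21/4 13/5 13/4
  14/3 13/4 4
After step 2:
  8/3 23/12 31/18
  57/16 121/50 113/48
  991/240 327/100 247/80
  79/18 871/240 7/2
After step 3:
  391/144 7853/3600 863/432
  7667/2400 4057/1500 17251/7200
  27631/7200 19843/6000 7327/2400
  4373/1080 53237/14400 613/180

Answer: 391/144 7853/3600 863/432
7667/2400 4057/1500 17251/7200
27631/7200 19843/6000 7327/2400
4373/1080 53237/14400 613/180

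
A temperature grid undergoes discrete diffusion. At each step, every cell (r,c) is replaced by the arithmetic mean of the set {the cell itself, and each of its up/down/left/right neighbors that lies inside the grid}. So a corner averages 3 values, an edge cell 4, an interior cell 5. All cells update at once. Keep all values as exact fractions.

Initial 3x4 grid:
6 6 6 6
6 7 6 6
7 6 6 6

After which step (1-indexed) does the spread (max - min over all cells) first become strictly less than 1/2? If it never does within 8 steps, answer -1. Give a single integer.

Step 1: max=13/2, min=6, spread=1/2
Step 2: max=58/9, min=6, spread=4/9
  -> spread < 1/2 first at step 2
Step 3: max=45509/7200, min=2413/400, spread=83/288
Step 4: max=409169/64800, min=43591/7200, spread=337/1296
Step 5: max=24388021/3888000, min=2919551/480000, spread=7396579/38880000
Step 6: max=1459982039/233280000, min=78983273/12960000, spread=61253/373248
Step 7: max=87330341401/13996800000, min=4751878057/777600000, spread=14372291/111974400
Step 8: max=5230582572059/839808000000, min=285571492163/46656000000, spread=144473141/1343692800

Answer: 2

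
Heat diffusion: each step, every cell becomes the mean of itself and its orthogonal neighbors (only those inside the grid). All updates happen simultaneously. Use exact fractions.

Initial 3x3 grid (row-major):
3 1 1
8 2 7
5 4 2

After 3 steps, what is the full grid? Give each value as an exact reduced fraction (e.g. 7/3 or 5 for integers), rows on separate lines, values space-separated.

Answer: 2723/720 5067/1600 2293/720
28639/7200 3881/1000 11857/3600
9739/2160 6317/1600 8369/2160

Derivation:
After step 1:
  4 7/4 3
  9/2 22/5 3
  17/3 13/4 13/3
After step 2:
  41/12 263/80 31/12
  557/120 169/50 221/60
  161/36 353/80 127/36
After step 3:
  2723/720 5067/1600 2293/720
  28639/7200 3881/1000 11857/3600
  9739/2160 6317/1600 8369/2160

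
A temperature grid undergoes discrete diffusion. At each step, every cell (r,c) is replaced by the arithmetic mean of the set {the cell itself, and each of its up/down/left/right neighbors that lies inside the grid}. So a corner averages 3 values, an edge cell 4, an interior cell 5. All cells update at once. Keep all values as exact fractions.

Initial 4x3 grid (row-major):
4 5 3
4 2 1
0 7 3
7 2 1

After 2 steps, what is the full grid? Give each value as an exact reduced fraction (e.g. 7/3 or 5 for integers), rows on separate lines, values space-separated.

Answer: 31/9 439/120 35/12
227/60 297/100 241/80
16/5 367/100 201/80
47/12 241/80 37/12

Derivation:
After step 1:
  13/3 7/2 3
  5/2 19/5 9/4
  9/2 14/5 3
  3 17/4 2
After step 2:
  31/9 439/120 35/12
  227/60 297/100 241/80
  16/5 367/100 201/80
  47/12 241/80 37/12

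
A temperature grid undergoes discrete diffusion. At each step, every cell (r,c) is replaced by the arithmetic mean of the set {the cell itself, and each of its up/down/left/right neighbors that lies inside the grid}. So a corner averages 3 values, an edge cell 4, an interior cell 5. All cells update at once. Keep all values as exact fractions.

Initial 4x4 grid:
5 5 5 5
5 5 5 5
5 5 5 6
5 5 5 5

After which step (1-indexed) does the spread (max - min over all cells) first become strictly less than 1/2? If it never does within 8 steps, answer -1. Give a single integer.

Step 1: max=16/3, min=5, spread=1/3
  -> spread < 1/2 first at step 1
Step 2: max=631/120, min=5, spread=31/120
Step 3: max=5611/1080, min=5, spread=211/1080
Step 4: max=556843/108000, min=5, spread=16843/108000
Step 5: max=4998643/972000, min=45079/9000, spread=130111/972000
Step 6: max=149442367/29160000, min=2707159/540000, spread=3255781/29160000
Step 7: max=4474353691/874800000, min=2711107/540000, spread=82360351/874800000
Step 8: max=133971316891/26244000000, min=488506441/97200000, spread=2074577821/26244000000

Answer: 1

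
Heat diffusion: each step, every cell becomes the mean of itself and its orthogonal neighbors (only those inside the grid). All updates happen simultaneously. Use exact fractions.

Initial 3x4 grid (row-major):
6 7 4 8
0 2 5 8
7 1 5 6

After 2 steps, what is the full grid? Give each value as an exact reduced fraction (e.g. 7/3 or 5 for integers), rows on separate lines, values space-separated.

After step 1:
  13/3 19/4 6 20/3
  15/4 3 24/5 27/4
  8/3 15/4 17/4 19/3
After step 2:
  77/18 217/48 1333/240 233/36
  55/16 401/100 124/25 491/80
  61/18 41/12 287/60 52/9

Answer: 77/18 217/48 1333/240 233/36
55/16 401/100 124/25 491/80
61/18 41/12 287/60 52/9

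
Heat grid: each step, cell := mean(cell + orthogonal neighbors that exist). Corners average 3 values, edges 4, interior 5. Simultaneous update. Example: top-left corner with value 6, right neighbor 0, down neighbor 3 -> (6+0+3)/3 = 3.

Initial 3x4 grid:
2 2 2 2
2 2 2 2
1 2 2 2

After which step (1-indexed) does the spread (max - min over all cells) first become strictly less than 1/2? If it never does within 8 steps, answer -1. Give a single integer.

Step 1: max=2, min=5/3, spread=1/3
  -> spread < 1/2 first at step 1
Step 2: max=2, min=31/18, spread=5/18
Step 3: max=2, min=391/216, spread=41/216
Step 4: max=2, min=47623/25920, spread=4217/25920
Step 5: max=14321/7200, min=2901251/1555200, spread=38417/311040
Step 6: max=285403/144000, min=175423789/93312000, spread=1903471/18662400
Step 7: max=8524241/4320000, min=10596450911/5598720000, spread=18038617/223948800
Step 8: max=764673241/388800000, min=638578217149/335923200000, spread=883978523/13436928000

Answer: 1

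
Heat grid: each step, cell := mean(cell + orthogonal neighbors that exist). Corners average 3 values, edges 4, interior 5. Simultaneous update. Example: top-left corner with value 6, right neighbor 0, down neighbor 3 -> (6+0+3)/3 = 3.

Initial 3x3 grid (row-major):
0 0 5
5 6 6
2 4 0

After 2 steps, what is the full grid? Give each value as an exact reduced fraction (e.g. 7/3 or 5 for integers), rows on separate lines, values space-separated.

Answer: 23/9 737/240 32/9
767/240 349/100 309/80
119/36 71/20 127/36

Derivation:
After step 1:
  5/3 11/4 11/3
  13/4 21/5 17/4
  11/3 3 10/3
After step 2:
  23/9 737/240 32/9
  767/240 349/100 309/80
  119/36 71/20 127/36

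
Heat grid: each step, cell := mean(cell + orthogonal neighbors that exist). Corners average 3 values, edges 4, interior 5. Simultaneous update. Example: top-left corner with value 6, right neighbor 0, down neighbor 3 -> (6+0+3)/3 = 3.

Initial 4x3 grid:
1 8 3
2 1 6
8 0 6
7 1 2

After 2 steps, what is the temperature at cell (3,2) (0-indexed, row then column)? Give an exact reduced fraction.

Step 1: cell (3,2) = 3
Step 2: cell (3,2) = 3
Full grid after step 2:
  119/36 959/240 155/36
  859/240 337/100 497/120
  947/240 337/100 137/40
  145/36 421/120 3

Answer: 3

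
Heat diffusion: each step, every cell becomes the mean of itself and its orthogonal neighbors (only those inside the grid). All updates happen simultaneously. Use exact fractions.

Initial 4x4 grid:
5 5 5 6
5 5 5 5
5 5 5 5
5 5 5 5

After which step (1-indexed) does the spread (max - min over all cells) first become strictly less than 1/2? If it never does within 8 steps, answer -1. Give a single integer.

Answer: 1

Derivation:
Step 1: max=16/3, min=5, spread=1/3
  -> spread < 1/2 first at step 1
Step 2: max=95/18, min=5, spread=5/18
Step 3: max=1121/216, min=5, spread=41/216
Step 4: max=33443/6480, min=5, spread=1043/6480
Step 5: max=997553/194400, min=5, spread=25553/194400
Step 6: max=29831459/5832000, min=90079/18000, spread=645863/5832000
Step 7: max=892441691/174960000, min=600971/120000, spread=16225973/174960000
Step 8: max=26721477983/5248800000, min=270701/54000, spread=409340783/5248800000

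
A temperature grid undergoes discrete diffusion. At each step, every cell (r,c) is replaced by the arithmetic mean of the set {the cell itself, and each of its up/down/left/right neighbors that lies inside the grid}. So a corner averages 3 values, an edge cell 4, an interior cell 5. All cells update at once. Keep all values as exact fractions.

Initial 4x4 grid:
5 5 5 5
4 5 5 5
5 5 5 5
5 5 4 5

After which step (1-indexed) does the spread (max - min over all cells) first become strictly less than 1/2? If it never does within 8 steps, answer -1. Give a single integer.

Step 1: max=5, min=14/3, spread=1/3
  -> spread < 1/2 first at step 1
Step 2: max=5, min=569/120, spread=31/120
Step 3: max=5, min=5189/1080, spread=211/1080
Step 4: max=1117/225, min=104257/21600, spread=119/864
Step 5: max=16717/3375, min=580483/120000, spread=125093/1080000
Step 6: max=444029/90000, min=23517551/4860000, spread=92003/972000
Step 7: max=2991397/607500, min=141269143/29160000, spread=2317913/29160000
Step 8: max=3582040643/729000000, min=21199421243/4374000000, spread=58564523/874800000

Answer: 1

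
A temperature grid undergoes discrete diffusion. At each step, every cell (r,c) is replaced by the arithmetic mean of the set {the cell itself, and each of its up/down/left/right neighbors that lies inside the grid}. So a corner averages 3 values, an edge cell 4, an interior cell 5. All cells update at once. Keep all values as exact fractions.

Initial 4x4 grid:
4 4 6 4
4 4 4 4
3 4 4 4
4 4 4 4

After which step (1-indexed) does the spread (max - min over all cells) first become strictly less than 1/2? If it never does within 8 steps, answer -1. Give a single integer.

Step 1: max=14/3, min=11/3, spread=1
Step 2: max=271/60, min=449/120, spread=31/40
Step 3: max=2371/540, min=4109/1080, spread=211/360
Step 4: max=69841/16200, min=124559/32400, spread=5041/10800
  -> spread < 1/2 first at step 4
Step 5: max=2078377/486000, min=3766421/972000, spread=130111/324000
Step 6: max=30884537/7290000, min=22754161/5832000, spread=3255781/9720000
Step 7: max=1840957021/437400000, min=3434832989/874800000, spread=82360351/291600000
Step 8: max=13725236839/3280500000, min=103578161249/26244000000, spread=2074577821/8748000000

Answer: 4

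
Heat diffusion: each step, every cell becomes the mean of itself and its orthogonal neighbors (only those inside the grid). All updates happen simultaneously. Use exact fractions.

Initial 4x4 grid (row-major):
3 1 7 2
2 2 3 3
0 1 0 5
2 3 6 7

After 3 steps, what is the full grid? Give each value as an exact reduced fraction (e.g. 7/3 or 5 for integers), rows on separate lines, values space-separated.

Answer: 793/360 629/240 1231/400 83/24
77/40 2277/1000 597/200 693/200
647/360 838/375 159/50 2261/600
1063/540 118/45 351/100 151/36

Derivation:
After step 1:
  2 13/4 13/4 4
  7/4 9/5 3 13/4
  5/4 6/5 3 15/4
  5/3 3 4 6
After step 2:
  7/3 103/40 27/8 7/2
  17/10 11/5 143/50 7/2
  22/15 41/20 299/100 4
  71/36 37/15 4 55/12
After step 3:
  793/360 629/240 1231/400 83/24
  77/40 2277/1000 597/200 693/200
  647/360 838/375 159/50 2261/600
  1063/540 118/45 351/100 151/36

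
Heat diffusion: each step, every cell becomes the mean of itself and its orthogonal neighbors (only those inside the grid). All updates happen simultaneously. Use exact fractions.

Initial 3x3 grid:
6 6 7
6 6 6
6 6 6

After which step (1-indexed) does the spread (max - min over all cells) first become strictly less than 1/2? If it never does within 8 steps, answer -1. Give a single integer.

Answer: 1

Derivation:
Step 1: max=19/3, min=6, spread=1/3
  -> spread < 1/2 first at step 1
Step 2: max=113/18, min=6, spread=5/18
Step 3: max=1337/216, min=6, spread=41/216
Step 4: max=79891/12960, min=2171/360, spread=347/2592
Step 5: max=4772537/777600, min=21757/3600, spread=2921/31104
Step 6: max=285764539/46656000, min=2617483/432000, spread=24611/373248
Step 7: max=17114882033/2799360000, min=58976741/9720000, spread=207329/4478976
Step 8: max=1025799552451/167961600000, min=3149201599/518400000, spread=1746635/53747712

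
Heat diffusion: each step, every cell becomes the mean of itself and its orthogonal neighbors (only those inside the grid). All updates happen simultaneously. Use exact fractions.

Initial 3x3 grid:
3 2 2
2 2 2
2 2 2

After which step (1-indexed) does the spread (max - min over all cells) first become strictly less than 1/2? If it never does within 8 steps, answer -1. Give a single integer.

Answer: 1

Derivation:
Step 1: max=7/3, min=2, spread=1/3
  -> spread < 1/2 first at step 1
Step 2: max=41/18, min=2, spread=5/18
Step 3: max=473/216, min=2, spread=41/216
Step 4: max=28051/12960, min=731/360, spread=347/2592
Step 5: max=1662137/777600, min=7357/3600, spread=2921/31104
Step 6: max=99140539/46656000, min=889483/432000, spread=24611/373248
Step 7: max=5917442033/2799360000, min=20096741/9720000, spread=207329/4478976
Step 8: max=353953152451/167961600000, min=1075601599/518400000, spread=1746635/53747712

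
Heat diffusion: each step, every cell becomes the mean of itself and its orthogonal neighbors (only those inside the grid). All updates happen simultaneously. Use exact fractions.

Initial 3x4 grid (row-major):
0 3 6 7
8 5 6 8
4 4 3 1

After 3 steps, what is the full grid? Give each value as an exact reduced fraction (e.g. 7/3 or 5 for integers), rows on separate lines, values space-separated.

After step 1:
  11/3 7/2 11/2 7
  17/4 26/5 28/5 11/2
  16/3 4 7/2 4
After step 2:
  137/36 67/15 27/5 6
  369/80 451/100 253/50 221/40
  163/36 541/120 171/40 13/3
After step 3:
  9277/2160 4091/900 3139/600 677/120
  20947/4800 9263/2000 2477/500 12551/2400
  9827/2160 16039/3600 5453/1200 212/45

Answer: 9277/2160 4091/900 3139/600 677/120
20947/4800 9263/2000 2477/500 12551/2400
9827/2160 16039/3600 5453/1200 212/45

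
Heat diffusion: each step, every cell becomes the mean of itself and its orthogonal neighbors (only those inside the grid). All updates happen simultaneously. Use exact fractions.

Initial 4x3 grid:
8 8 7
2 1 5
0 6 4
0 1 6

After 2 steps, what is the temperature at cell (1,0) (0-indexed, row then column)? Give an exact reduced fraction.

Step 1: cell (1,0) = 11/4
Step 2: cell (1,0) = 303/80
Full grid after step 2:
  59/12 173/30 203/36
  303/80 99/25 617/120
  449/240 173/50 467/120
  67/36 193/80 73/18

Answer: 303/80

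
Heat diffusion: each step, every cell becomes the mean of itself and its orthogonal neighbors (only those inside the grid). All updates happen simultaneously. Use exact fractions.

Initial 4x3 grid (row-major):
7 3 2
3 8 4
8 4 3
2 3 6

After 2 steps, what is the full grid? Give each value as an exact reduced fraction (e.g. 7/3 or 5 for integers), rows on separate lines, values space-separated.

After step 1:
  13/3 5 3
  13/2 22/5 17/4
  17/4 26/5 17/4
  13/3 15/4 4
After step 2:
  95/18 251/60 49/12
  1169/240 507/100 159/40
  1217/240 437/100 177/40
  37/9 1037/240 4

Answer: 95/18 251/60 49/12
1169/240 507/100 159/40
1217/240 437/100 177/40
37/9 1037/240 4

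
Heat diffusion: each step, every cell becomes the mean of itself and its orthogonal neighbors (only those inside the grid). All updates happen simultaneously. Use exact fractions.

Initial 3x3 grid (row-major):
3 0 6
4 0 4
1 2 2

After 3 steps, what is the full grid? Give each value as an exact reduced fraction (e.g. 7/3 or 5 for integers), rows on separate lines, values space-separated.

Answer: 985/432 6937/2880 1165/432
749/360 1387/600 601/240
877/432 1999/960 1025/432

Derivation:
After step 1:
  7/3 9/4 10/3
  2 2 3
  7/3 5/4 8/3
After step 2:
  79/36 119/48 103/36
  13/6 21/10 11/4
  67/36 33/16 83/36
After step 3:
  985/432 6937/2880 1165/432
  749/360 1387/600 601/240
  877/432 1999/960 1025/432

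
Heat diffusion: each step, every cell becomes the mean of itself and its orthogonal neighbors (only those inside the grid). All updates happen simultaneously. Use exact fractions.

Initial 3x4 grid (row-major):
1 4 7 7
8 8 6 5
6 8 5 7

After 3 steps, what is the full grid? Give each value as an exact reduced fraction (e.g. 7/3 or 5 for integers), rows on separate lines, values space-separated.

After step 1:
  13/3 5 6 19/3
  23/4 34/5 31/5 25/4
  22/3 27/4 13/2 17/3
After step 2:
  181/36 83/15 353/60 223/36
  1453/240 61/10 127/20 489/80
  119/18 1643/240 1507/240 221/36
After step 3:
  11963/2160 2029/360 4313/720 13097/2160
  17131/2880 1853/300 1229/200 5951/960
  878/135 9301/1440 9221/1440 6671/1080

Answer: 11963/2160 2029/360 4313/720 13097/2160
17131/2880 1853/300 1229/200 5951/960
878/135 9301/1440 9221/1440 6671/1080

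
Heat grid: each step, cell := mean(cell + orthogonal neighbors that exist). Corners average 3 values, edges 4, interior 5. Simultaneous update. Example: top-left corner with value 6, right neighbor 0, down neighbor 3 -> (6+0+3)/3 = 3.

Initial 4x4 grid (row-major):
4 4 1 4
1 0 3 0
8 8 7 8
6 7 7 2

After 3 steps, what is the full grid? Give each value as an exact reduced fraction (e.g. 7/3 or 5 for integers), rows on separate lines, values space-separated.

After step 1:
  3 9/4 3 5/3
  13/4 16/5 11/5 15/4
  23/4 6 33/5 17/4
  7 7 23/4 17/3
After step 2:
  17/6 229/80 547/240 101/36
  19/5 169/50 15/4 89/30
  11/2 571/100 124/25 76/15
  79/12 103/16 1501/240 47/9
After step 3:
  2279/720 2271/800 4211/1440 5797/2160
  2327/600 7801/2000 20803/6000 1313/360
  3239/600 2079/400 30889/6000 8197/1800
  889/144 4997/800 41173/7200 11911/2160

Answer: 2279/720 2271/800 4211/1440 5797/2160
2327/600 7801/2000 20803/6000 1313/360
3239/600 2079/400 30889/6000 8197/1800
889/144 4997/800 41173/7200 11911/2160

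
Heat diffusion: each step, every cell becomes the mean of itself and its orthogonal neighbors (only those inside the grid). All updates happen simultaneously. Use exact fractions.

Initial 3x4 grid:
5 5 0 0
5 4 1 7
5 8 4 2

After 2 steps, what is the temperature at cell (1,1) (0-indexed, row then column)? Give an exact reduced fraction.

Step 1: cell (1,1) = 23/5
Step 2: cell (1,1) = 213/50
Full grid after step 2:
  53/12 73/20 79/30 19/9
  407/80 213/50 311/100 371/120
  16/3 49/10 62/15 127/36

Answer: 213/50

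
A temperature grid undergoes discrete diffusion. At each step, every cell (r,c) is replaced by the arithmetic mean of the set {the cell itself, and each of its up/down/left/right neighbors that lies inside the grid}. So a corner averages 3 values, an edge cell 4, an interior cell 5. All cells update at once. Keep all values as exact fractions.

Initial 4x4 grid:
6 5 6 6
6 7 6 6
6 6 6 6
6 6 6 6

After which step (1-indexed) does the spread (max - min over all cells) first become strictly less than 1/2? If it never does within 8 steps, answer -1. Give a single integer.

Step 1: max=25/4, min=17/3, spread=7/12
Step 2: max=613/100, min=281/48, spread=331/1200
  -> spread < 1/2 first at step 2
Step 3: max=2433/400, min=641/108, spread=1591/10800
Step 4: max=17437/2880, min=1288273/216000, spread=9751/108000
Step 5: max=87067/14400, min=12918017/2160000, spread=142033/2160000
Step 6: max=10869869/1800000, min=116444527/19440000, spread=4750291/97200000
Step 7: max=1173601733/194400000, min=11654814929/1944000000, spread=9022489/216000000
Step 8: max=3908936447/648000000, min=104955638839/17496000000, spread=58564523/1749600000

Answer: 2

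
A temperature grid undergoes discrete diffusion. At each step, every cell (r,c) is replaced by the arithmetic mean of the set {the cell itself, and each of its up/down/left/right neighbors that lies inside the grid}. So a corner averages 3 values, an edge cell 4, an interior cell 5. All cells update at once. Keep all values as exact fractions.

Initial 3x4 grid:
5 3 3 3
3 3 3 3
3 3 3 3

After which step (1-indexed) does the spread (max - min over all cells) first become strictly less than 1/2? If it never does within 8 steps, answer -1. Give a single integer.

Answer: 3

Derivation:
Step 1: max=11/3, min=3, spread=2/3
Step 2: max=32/9, min=3, spread=5/9
Step 3: max=365/108, min=3, spread=41/108
  -> spread < 1/2 first at step 3
Step 4: max=43097/12960, min=3, spread=4217/12960
Step 5: max=2541949/777600, min=10879/3600, spread=38417/155520
Step 6: max=151168211/46656000, min=218597/72000, spread=1903471/9331200
Step 7: max=8999069089/2799360000, min=6595759/2160000, spread=18038617/111974400
Step 8: max=537152982851/167961600000, min=596126759/194400000, spread=883978523/6718464000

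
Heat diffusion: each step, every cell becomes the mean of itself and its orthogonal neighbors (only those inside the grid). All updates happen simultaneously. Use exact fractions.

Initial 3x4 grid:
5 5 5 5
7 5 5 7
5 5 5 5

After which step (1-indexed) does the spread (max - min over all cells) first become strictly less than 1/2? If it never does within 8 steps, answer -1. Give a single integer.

Answer: 2

Derivation:
Step 1: max=17/3, min=5, spread=2/3
Step 2: max=667/120, min=263/50, spread=179/600
  -> spread < 1/2 first at step 2
Step 3: max=5837/1080, min=2383/450, spread=589/5400
Step 4: max=2325307/432000, min=958853/180000, spread=120299/2160000
Step 5: max=138946913/25920000, min=8647723/1620000, spread=116669/5184000
Step 6: max=8327622067/1555200000, min=3462270893/648000000, spread=90859619/7776000000
Step 7: max=499293719753/93312000000, min=207838028887/38880000000, spread=2412252121/466560000000
Step 8: max=29949225835627/5598720000000, min=12472849510133/2332800000000, spread=71935056539/27993600000000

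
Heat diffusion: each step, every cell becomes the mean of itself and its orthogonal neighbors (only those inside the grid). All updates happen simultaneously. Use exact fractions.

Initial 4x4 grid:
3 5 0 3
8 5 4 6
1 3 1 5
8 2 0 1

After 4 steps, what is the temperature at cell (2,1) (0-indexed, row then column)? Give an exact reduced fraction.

Answer: 313889/90000

Derivation:
Step 1: cell (2,1) = 12/5
Step 2: cell (2,1) = 73/20
Step 3: cell (2,1) = 9701/3000
Step 4: cell (2,1) = 313889/90000
Full grid after step 4:
  133753/32400 854699/216000 252617/72000 2081/600
  900539/216000 332041/90000 2599/750 25723/8000
  806563/216000 313889/90000 1832/625 42127/14400
  4601/1296 655483/216000 13111/4800 13661/5400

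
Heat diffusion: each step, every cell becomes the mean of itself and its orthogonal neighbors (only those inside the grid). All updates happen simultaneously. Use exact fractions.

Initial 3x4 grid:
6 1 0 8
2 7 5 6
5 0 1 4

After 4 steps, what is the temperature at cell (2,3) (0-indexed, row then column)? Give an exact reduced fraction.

Answer: 499091/129600

Derivation:
Step 1: cell (2,3) = 11/3
Step 2: cell (2,3) = 143/36
Step 3: cell (2,3) = 4229/1080
Step 4: cell (2,3) = 499091/129600
Full grid after step 4:
  6443/1800 64613/18000 105767/27000 535241/129600
  46031/13500 639413/180000 1344301/360000 3510329/864000
  219023/64800 719981/216000 782761/216000 499091/129600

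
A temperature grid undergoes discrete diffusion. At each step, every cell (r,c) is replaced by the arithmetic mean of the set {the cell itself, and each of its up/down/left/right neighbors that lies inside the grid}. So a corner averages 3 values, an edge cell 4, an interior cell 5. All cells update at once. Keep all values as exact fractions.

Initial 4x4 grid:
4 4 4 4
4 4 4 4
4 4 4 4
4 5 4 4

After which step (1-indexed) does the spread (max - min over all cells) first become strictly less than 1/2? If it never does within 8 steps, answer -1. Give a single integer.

Step 1: max=13/3, min=4, spread=1/3
  -> spread < 1/2 first at step 1
Step 2: max=511/120, min=4, spread=31/120
Step 3: max=4531/1080, min=4, spread=211/1080
Step 4: max=448843/108000, min=4, spread=16843/108000
Step 5: max=4026643/972000, min=36079/9000, spread=130111/972000
Step 6: max=120282367/29160000, min=2167159/540000, spread=3255781/29160000
Step 7: max=3599553691/874800000, min=2171107/540000, spread=82360351/874800000
Step 8: max=107727316891/26244000000, min=391306441/97200000, spread=2074577821/26244000000

Answer: 1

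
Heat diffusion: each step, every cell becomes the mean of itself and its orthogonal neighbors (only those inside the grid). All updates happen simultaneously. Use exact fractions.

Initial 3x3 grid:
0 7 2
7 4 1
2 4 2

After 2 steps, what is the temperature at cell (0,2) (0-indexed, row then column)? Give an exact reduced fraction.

Answer: 53/18

Derivation:
Step 1: cell (0,2) = 10/3
Step 2: cell (0,2) = 53/18
Full grid after step 2:
  67/18 317/80 53/18
  337/80 327/100 751/240
  127/36 107/30 91/36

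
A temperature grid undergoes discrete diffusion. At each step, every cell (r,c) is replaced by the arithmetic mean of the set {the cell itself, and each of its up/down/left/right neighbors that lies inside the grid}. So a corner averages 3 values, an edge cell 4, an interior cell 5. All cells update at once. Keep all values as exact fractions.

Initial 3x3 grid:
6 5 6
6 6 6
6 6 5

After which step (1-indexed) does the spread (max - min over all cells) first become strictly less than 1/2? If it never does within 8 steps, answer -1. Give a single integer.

Step 1: max=6, min=17/3, spread=1/3
  -> spread < 1/2 first at step 1
Step 2: max=71/12, min=1373/240, spread=47/240
Step 3: max=469/80, min=6179/1080, spread=61/432
Step 4: max=252367/43200, min=372163/64800, spread=511/5184
Step 5: max=15092149/2592000, min=22368911/3888000, spread=4309/62208
Step 6: max=301341901/51840000, min=1344696367/233280000, spread=36295/746496
Step 7: max=54166350941/9331200000, min=80771756099/13996800000, spread=305773/8957952
Step 8: max=3247250070527/559872000000, min=4850750488603/839808000000, spread=2575951/107495424

Answer: 1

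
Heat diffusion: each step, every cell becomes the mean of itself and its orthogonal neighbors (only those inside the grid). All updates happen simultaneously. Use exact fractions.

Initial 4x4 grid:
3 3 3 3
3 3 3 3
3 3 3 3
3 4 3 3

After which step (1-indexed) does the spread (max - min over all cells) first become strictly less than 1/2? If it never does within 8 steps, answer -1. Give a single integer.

Answer: 1

Derivation:
Step 1: max=10/3, min=3, spread=1/3
  -> spread < 1/2 first at step 1
Step 2: max=391/120, min=3, spread=31/120
Step 3: max=3451/1080, min=3, spread=211/1080
Step 4: max=340843/108000, min=3, spread=16843/108000
Step 5: max=3054643/972000, min=27079/9000, spread=130111/972000
Step 6: max=91122367/29160000, min=1627159/540000, spread=3255781/29160000
Step 7: max=2724753691/874800000, min=1631107/540000, spread=82360351/874800000
Step 8: max=81483316891/26244000000, min=294106441/97200000, spread=2074577821/26244000000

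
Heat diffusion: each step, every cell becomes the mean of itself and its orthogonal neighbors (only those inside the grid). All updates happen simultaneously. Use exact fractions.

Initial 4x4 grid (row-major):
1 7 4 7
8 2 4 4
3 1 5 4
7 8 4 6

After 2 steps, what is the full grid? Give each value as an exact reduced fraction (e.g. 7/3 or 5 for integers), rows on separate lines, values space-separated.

After step 1:
  16/3 7/2 11/2 5
  7/2 22/5 19/5 19/4
  19/4 19/5 18/5 19/4
  6 5 23/4 14/3
After step 2:
  37/9 281/60 89/20 61/12
  1079/240 19/5 441/100 183/40
  361/80 431/100 217/50 533/120
  21/4 411/80 1141/240 91/18

Answer: 37/9 281/60 89/20 61/12
1079/240 19/5 441/100 183/40
361/80 431/100 217/50 533/120
21/4 411/80 1141/240 91/18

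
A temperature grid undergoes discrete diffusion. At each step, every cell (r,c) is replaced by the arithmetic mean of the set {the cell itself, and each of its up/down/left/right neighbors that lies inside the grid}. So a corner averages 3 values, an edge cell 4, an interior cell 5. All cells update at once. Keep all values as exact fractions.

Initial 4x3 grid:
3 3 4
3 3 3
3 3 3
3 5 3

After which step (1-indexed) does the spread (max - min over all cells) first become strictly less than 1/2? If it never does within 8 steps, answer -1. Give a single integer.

Answer: 3

Derivation:
Step 1: max=11/3, min=3, spread=2/3
Step 2: max=427/120, min=3, spread=67/120
Step 3: max=7399/2160, min=443/144, spread=377/1080
  -> spread < 1/2 first at step 3
Step 4: max=1459291/432000, min=5003/1600, spread=108481/432000
Step 5: max=13010231/3888000, min=8126759/2592000, spread=328037/1555200
Step 6: max=5162994331/1555200000, min=491480021/155520000, spread=248194121/1555200000
Step 7: max=46289517821/13996800000, min=9864682013/3110400000, spread=151875901/1119744000
Step 8: max=2765525895439/839808000000, min=1783360390501/559872000000, spread=289552991/2687385600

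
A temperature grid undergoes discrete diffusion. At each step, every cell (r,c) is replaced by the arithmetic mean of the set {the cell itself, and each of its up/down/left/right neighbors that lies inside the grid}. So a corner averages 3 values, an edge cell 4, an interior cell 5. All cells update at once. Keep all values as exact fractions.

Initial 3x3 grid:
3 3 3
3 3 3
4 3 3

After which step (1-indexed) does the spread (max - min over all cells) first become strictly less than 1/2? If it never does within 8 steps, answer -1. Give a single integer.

Step 1: max=10/3, min=3, spread=1/3
  -> spread < 1/2 first at step 1
Step 2: max=59/18, min=3, spread=5/18
Step 3: max=689/216, min=3, spread=41/216
Step 4: max=41011/12960, min=1091/360, spread=347/2592
Step 5: max=2439737/777600, min=10957/3600, spread=2921/31104
Step 6: max=145796539/46656000, min=1321483/432000, spread=24611/373248
Step 7: max=8716802033/2799360000, min=29816741/9720000, spread=207329/4478976
Step 8: max=521914752451/167961600000, min=1594001599/518400000, spread=1746635/53747712

Answer: 1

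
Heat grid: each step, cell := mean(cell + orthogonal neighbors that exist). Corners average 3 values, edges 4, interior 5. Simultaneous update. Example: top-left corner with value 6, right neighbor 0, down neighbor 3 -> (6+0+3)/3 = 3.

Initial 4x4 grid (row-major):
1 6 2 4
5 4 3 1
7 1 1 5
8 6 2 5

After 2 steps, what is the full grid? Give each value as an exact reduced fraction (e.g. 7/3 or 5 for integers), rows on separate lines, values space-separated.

After step 1:
  4 13/4 15/4 7/3
  17/4 19/5 11/5 13/4
  21/4 19/5 12/5 3
  7 17/4 7/2 4
After step 2:
  23/6 37/10 173/60 28/9
  173/40 173/50 77/25 647/240
  203/40 39/10 149/50 253/80
  11/2 371/80 283/80 7/2

Answer: 23/6 37/10 173/60 28/9
173/40 173/50 77/25 647/240
203/40 39/10 149/50 253/80
11/2 371/80 283/80 7/2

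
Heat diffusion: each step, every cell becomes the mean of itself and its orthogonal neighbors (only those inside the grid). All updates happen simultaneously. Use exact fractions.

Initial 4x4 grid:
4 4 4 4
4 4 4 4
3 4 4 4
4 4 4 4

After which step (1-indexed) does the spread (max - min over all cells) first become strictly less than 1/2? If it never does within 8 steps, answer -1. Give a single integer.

Answer: 1

Derivation:
Step 1: max=4, min=11/3, spread=1/3
  -> spread < 1/2 first at step 1
Step 2: max=4, min=449/120, spread=31/120
Step 3: max=4, min=4109/1080, spread=211/1080
Step 4: max=4, min=415157/108000, spread=16843/108000
Step 5: max=35921/9000, min=3749357/972000, spread=130111/972000
Step 6: max=2152841/540000, min=112997633/29160000, spread=3255781/29160000
Step 7: max=2148893/540000, min=3398846309/874800000, spread=82360351/874800000
Step 8: max=386293559/97200000, min=102224683109/26244000000, spread=2074577821/26244000000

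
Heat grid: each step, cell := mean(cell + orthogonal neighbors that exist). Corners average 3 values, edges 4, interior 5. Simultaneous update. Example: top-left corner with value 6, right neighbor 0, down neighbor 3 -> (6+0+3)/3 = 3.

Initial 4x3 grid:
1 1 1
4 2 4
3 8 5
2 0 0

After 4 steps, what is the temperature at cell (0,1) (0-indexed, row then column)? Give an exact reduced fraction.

Step 1: cell (0,1) = 5/4
Step 2: cell (0,1) = 181/80
Step 3: cell (0,1) = 3637/1600
Step 4: cell (0,1) = 82261/32000
Full grid after step 4:
  107051/43200 82261/32000 109951/43200
  204341/72000 332551/120000 69697/24000
  626503/216000 551639/180000 637753/216000
  11869/4050 1231171/432000 96077/32400

Answer: 82261/32000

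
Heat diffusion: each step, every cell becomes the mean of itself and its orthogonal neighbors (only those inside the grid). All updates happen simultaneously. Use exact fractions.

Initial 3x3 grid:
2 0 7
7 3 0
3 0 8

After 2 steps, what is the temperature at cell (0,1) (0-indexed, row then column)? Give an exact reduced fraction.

Answer: 31/12

Derivation:
Step 1: cell (0,1) = 3
Step 2: cell (0,1) = 31/12
Full grid after step 2:
  13/4 31/12 59/18
  145/48 67/20 23/8
  127/36 23/8 32/9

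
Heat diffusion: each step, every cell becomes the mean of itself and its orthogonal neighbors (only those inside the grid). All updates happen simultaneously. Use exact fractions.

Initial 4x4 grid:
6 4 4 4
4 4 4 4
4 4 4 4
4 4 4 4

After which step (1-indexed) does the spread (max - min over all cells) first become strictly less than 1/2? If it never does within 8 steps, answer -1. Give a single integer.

Answer: 3

Derivation:
Step 1: max=14/3, min=4, spread=2/3
Step 2: max=41/9, min=4, spread=5/9
Step 3: max=473/108, min=4, spread=41/108
  -> spread < 1/2 first at step 3
Step 4: max=14003/3240, min=4, spread=1043/3240
Step 5: max=414353/97200, min=4, spread=25553/97200
Step 6: max=12335459/2916000, min=36079/9000, spread=645863/2916000
Step 7: max=367561691/87480000, min=240971/60000, spread=16225973/87480000
Step 8: max=10975077983/2624400000, min=108701/27000, spread=409340783/2624400000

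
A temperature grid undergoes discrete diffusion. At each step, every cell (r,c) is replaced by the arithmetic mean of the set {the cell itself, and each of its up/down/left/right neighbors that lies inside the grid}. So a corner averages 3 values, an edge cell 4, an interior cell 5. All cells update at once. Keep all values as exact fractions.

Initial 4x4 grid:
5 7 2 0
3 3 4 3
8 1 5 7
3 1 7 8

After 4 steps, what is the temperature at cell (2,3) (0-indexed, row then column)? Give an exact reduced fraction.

Answer: 1013531/216000

Derivation:
Step 1: cell (2,3) = 23/4
Step 2: cell (2,3) = 1283/240
Step 3: cell (2,3) = 35273/7200
Step 4: cell (2,3) = 1013531/216000
Full grid after step 4:
  5617/1350 70277/18000 193273/54000 225853/64800
  73747/18000 11953/3000 701683/180000 848707/216000
  72137/18000 245737/60000 398689/90000 1013531/216000
  17083/4320 304753/72000 1028171/216000 165769/32400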